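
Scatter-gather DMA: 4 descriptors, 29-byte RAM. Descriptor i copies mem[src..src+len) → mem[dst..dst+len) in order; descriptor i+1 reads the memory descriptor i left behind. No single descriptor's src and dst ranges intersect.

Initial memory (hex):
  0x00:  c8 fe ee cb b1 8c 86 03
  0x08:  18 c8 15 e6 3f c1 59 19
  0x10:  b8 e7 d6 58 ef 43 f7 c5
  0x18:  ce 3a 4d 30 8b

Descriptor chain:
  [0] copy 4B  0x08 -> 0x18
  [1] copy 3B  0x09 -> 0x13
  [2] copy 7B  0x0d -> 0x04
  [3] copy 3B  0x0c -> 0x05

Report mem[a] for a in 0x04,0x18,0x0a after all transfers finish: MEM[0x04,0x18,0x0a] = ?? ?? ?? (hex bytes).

#0 dst[0x18+4] := {0x18,0xc8,0x15,0xe6}
#1 dst[0x13+3] := {0xc8,0x15,0xe6}
#2 dst[0x04+7] := {0xc1,0x59,0x19,0xb8,0xe7,0xd6,0xc8}
#3 dst[0x05+3] := {0x3f,0xc1,0x59}
query mem[0x04]=0xc1, mem[0x18]=0x18, mem[0x0a]=0xc8

MEM[0x04,0x18,0x0a] = c1 18 c8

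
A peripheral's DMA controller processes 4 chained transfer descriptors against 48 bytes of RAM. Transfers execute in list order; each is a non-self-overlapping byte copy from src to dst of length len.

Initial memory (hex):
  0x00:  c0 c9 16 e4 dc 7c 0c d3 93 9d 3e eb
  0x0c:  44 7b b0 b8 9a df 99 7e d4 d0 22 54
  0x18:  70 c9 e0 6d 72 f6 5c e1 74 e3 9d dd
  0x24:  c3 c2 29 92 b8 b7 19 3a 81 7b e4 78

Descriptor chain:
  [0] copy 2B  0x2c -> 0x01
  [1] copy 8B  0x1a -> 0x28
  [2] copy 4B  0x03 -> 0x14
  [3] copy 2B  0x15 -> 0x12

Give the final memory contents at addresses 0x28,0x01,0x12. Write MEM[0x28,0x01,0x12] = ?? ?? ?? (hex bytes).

MEM[0x28,0x01,0x12] = e0 81 dc

#0 dst[0x01+2] := {0x81,0x7b}
#1 dst[0x28+8] := {0xe0,0x6d,0x72,0xf6,0x5c,0xe1,0x74,0xe3}
#2 dst[0x14+4] := {0xe4,0xdc,0x7c,0x0c}
#3 dst[0x12+2] := {0xdc,0x7c}
query mem[0x28]=0xe0, mem[0x01]=0x81, mem[0x12]=0xdc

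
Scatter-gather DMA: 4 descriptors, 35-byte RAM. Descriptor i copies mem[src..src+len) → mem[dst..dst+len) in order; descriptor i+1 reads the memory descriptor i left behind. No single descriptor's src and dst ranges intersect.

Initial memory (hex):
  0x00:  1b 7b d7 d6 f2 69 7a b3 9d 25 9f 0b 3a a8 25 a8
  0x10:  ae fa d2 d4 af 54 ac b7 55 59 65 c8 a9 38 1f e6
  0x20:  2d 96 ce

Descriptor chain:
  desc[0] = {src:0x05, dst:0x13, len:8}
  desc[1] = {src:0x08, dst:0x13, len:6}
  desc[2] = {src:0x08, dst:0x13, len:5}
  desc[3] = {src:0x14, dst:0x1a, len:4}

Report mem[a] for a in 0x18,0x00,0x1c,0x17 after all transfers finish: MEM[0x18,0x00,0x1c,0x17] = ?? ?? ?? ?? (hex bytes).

MEM[0x18,0x00,0x1c,0x17] = a8 1b 0b 3a

D0: mem[0x13..0x1a] <- [69 7a b3 9d 25 9f 0b 3a]
D1: mem[0x13..0x18] <- [9d 25 9f 0b 3a a8]
D2: mem[0x13..0x17] <- [9d 25 9f 0b 3a]
D3: mem[0x1a..0x1d] <- [25 9f 0b 3a]
query mem[0x18]=0xa8, mem[0x00]=0x1b, mem[0x1c]=0x0b, mem[0x17]=0x3a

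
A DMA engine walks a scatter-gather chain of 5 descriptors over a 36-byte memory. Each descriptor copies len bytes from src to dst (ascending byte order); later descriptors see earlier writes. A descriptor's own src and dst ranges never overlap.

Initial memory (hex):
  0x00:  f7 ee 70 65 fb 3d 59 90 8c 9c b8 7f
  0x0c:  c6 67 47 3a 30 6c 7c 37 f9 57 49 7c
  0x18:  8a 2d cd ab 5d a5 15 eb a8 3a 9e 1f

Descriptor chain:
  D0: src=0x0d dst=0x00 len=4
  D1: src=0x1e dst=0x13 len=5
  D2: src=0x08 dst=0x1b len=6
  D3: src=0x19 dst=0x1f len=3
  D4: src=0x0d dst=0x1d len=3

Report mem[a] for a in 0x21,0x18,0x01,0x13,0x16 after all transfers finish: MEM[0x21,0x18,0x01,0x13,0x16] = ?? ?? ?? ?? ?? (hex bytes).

#0 dst[0x00+4] := {0x67,0x47,0x3a,0x30}
#1 dst[0x13+5] := {0x15,0xeb,0xa8,0x3a,0x9e}
#2 dst[0x1b+6] := {0x8c,0x9c,0xb8,0x7f,0xc6,0x67}
#3 dst[0x1f+3] := {0x2d,0xcd,0x8c}
#4 dst[0x1d+3] := {0x67,0x47,0x3a}
query mem[0x21]=0x8c, mem[0x18]=0x8a, mem[0x01]=0x47, mem[0x13]=0x15, mem[0x16]=0x3a

MEM[0x21,0x18,0x01,0x13,0x16] = 8c 8a 47 15 3a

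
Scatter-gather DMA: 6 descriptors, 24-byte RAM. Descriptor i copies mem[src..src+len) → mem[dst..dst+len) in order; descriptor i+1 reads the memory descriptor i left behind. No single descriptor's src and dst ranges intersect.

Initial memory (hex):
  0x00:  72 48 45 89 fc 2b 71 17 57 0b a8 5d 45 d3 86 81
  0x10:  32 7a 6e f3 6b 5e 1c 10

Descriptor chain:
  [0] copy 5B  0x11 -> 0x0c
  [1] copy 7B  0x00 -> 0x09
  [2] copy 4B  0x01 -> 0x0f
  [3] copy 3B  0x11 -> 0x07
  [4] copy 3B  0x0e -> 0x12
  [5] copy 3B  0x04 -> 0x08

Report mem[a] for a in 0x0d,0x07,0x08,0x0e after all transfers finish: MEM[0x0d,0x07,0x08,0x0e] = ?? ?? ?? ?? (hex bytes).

#0 dst[0x0c+5] := {0x7a,0x6e,0xf3,0x6b,0x5e}
#1 dst[0x09+7] := {0x72,0x48,0x45,0x89,0xfc,0x2b,0x71}
#2 dst[0x0f+4] := {0x48,0x45,0x89,0xfc}
#3 dst[0x07+3] := {0x89,0xfc,0xf3}
#4 dst[0x12+3] := {0x2b,0x48,0x45}
#5 dst[0x08+3] := {0xfc,0x2b,0x71}
query mem[0x0d]=0xfc, mem[0x07]=0x89, mem[0x08]=0xfc, mem[0x0e]=0x2b

MEM[0x0d,0x07,0x08,0x0e] = fc 89 fc 2b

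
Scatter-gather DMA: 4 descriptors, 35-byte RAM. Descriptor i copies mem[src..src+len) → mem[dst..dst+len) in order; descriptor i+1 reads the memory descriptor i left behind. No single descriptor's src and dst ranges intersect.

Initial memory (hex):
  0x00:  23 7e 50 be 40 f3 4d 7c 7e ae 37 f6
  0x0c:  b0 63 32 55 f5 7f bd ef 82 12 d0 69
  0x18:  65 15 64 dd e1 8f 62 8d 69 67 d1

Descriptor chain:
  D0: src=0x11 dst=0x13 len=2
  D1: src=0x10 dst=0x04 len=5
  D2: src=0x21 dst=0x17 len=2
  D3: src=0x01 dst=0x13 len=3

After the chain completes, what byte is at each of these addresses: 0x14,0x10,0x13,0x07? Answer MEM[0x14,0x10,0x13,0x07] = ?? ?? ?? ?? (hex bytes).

  after D0: wrote 2B at 0x13 = 7fbd
  after D1: wrote 5B at 0x04 = f57fbd7fbd
  after D2: wrote 2B at 0x17 = 67d1
  after D3: wrote 3B at 0x13 = 7e50be
query mem[0x14]=0x50, mem[0x10]=0xf5, mem[0x13]=0x7e, mem[0x07]=0x7f

MEM[0x14,0x10,0x13,0x07] = 50 f5 7e 7f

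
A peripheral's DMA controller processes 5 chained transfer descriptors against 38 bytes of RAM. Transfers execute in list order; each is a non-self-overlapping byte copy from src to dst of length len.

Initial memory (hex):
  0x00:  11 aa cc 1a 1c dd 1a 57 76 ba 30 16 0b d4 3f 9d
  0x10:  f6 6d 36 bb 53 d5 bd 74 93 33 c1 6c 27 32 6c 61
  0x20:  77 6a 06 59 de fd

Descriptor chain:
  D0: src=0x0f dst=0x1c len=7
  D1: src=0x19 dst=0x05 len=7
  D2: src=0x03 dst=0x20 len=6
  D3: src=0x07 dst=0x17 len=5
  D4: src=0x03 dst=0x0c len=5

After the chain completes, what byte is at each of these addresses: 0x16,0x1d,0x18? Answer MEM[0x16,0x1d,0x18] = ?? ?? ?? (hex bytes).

MEM[0x16,0x1d,0x18] = bd f6 9d

D0: mem[0x1c..0x22] <- [9d f6 6d 36 bb 53 d5]
D1: mem[0x05..0x0b] <- [33 c1 6c 9d f6 6d 36]
D2: mem[0x20..0x25] <- [1a 1c 33 c1 6c 9d]
D3: mem[0x17..0x1b] <- [6c 9d f6 6d 36]
D4: mem[0x0c..0x10] <- [1a 1c 33 c1 6c]
query mem[0x16]=0xbd, mem[0x1d]=0xf6, mem[0x18]=0x9d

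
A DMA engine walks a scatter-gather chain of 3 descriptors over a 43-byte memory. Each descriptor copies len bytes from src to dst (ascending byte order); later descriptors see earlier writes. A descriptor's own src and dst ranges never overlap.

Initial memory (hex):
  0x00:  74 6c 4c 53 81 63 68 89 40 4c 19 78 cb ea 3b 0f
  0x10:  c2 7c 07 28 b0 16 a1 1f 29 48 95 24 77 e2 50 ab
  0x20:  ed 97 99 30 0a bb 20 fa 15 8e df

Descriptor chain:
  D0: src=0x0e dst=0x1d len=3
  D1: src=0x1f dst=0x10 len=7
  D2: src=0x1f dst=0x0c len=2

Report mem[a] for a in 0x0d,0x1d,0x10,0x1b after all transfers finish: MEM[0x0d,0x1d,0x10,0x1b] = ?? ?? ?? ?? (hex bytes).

MEM[0x0d,0x1d,0x10,0x1b] = ed 3b c2 24

  after D0: wrote 3B at 0x1d = 3b0fc2
  after D1: wrote 7B at 0x10 = c2ed9799300abb
  after D2: wrote 2B at 0x0c = c2ed
query mem[0x0d]=0xed, mem[0x1d]=0x3b, mem[0x10]=0xc2, mem[0x1b]=0x24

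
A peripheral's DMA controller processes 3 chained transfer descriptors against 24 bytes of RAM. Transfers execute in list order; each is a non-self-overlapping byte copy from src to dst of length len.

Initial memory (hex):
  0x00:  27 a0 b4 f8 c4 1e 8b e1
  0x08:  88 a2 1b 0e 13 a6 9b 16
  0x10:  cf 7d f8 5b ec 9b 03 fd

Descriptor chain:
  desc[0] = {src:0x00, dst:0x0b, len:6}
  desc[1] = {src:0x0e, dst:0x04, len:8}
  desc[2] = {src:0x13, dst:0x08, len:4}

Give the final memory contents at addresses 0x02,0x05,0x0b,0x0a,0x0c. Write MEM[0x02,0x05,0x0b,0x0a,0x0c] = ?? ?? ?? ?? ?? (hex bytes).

MEM[0x02,0x05,0x0b,0x0a,0x0c] = b4 c4 03 9b a0

  after D0: wrote 6B at 0x0b = 27a0b4f8c41e
  after D1: wrote 8B at 0x04 = f8c41e7df85bec9b
  after D2: wrote 4B at 0x08 = 5bec9b03
query mem[0x02]=0xb4, mem[0x05]=0xc4, mem[0x0b]=0x03, mem[0x0a]=0x9b, mem[0x0c]=0xa0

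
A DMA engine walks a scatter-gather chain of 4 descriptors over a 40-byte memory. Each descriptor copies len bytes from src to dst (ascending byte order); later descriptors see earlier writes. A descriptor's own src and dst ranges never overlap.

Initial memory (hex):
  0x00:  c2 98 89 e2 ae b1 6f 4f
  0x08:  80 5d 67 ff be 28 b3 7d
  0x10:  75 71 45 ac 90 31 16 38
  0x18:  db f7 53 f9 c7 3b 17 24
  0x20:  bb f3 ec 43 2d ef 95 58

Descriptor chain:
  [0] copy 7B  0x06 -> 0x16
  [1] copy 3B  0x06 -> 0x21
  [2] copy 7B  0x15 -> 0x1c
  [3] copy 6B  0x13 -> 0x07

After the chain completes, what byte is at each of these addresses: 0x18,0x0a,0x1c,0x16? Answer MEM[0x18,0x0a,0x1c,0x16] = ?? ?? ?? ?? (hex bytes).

MEM[0x18,0x0a,0x1c,0x16] = 80 6f 31 6f

#0 dst[0x16+7] := {0x6f,0x4f,0x80,0x5d,0x67,0xff,0xbe}
#1 dst[0x21+3] := {0x6f,0x4f,0x80}
#2 dst[0x1c+7] := {0x31,0x6f,0x4f,0x80,0x5d,0x67,0xff}
#3 dst[0x07+6] := {0xac,0x90,0x31,0x6f,0x4f,0x80}
query mem[0x18]=0x80, mem[0x0a]=0x6f, mem[0x1c]=0x31, mem[0x16]=0x6f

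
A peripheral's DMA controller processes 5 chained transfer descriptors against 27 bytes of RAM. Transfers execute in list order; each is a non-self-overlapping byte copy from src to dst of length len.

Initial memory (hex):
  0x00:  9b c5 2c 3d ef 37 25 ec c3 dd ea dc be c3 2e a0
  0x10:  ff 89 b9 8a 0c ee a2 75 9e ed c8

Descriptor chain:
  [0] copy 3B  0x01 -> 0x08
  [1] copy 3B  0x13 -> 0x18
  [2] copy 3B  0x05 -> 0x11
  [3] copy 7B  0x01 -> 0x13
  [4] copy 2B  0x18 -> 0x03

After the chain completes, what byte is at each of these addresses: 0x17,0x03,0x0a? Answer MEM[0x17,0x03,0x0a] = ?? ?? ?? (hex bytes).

MEM[0x17,0x03,0x0a] = 37 25 3d

  after D0: wrote 3B at 0x08 = c52c3d
  after D1: wrote 3B at 0x18 = 8a0cee
  after D2: wrote 3B at 0x11 = 3725ec
  after D3: wrote 7B at 0x13 = c52c3def3725ec
  after D4: wrote 2B at 0x03 = 25ec
query mem[0x17]=0x37, mem[0x03]=0x25, mem[0x0a]=0x3d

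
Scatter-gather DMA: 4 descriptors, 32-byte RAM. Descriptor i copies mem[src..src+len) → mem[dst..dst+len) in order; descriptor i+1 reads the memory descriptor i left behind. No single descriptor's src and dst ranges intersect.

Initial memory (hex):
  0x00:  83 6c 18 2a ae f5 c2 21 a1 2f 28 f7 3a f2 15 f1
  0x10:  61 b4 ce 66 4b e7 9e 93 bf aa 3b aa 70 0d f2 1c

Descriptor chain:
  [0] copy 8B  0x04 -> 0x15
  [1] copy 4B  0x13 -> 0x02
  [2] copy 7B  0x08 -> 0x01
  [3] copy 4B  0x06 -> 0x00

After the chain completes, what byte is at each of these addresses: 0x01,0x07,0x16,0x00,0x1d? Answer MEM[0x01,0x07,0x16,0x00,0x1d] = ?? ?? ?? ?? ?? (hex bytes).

#0 dst[0x15+8] := {0xae,0xf5,0xc2,0x21,0xa1,0x2f,0x28,0xf7}
#1 dst[0x02+4] := {0x66,0x4b,0xae,0xf5}
#2 dst[0x01+7] := {0xa1,0x2f,0x28,0xf7,0x3a,0xf2,0x15}
#3 dst[0x00+4] := {0xf2,0x15,0xa1,0x2f}
query mem[0x01]=0x15, mem[0x07]=0x15, mem[0x16]=0xf5, mem[0x00]=0xf2, mem[0x1d]=0x0d

MEM[0x01,0x07,0x16,0x00,0x1d] = 15 15 f5 f2 0d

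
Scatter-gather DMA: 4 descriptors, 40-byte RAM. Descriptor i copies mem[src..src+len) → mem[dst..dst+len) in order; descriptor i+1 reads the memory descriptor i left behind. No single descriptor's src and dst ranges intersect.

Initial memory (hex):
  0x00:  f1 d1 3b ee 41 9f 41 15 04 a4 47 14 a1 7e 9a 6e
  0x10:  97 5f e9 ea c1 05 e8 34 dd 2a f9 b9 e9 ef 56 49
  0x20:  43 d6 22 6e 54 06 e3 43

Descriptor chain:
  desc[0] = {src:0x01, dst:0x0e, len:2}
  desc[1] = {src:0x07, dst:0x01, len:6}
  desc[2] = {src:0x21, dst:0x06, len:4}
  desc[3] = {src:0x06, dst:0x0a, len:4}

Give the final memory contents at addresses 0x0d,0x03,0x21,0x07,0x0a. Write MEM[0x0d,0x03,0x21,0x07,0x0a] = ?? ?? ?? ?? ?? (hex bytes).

MEM[0x0d,0x03,0x21,0x07,0x0a] = 54 a4 d6 22 d6

[0] 0x01->0x0e len=2 : d1 3b
[1] 0x07->0x01 len=6 : 15 04 a4 47 14 a1
[2] 0x21->0x06 len=4 : d6 22 6e 54
[3] 0x06->0x0a len=4 : d6 22 6e 54
query mem[0x0d]=0x54, mem[0x03]=0xa4, mem[0x21]=0xd6, mem[0x07]=0x22, mem[0x0a]=0xd6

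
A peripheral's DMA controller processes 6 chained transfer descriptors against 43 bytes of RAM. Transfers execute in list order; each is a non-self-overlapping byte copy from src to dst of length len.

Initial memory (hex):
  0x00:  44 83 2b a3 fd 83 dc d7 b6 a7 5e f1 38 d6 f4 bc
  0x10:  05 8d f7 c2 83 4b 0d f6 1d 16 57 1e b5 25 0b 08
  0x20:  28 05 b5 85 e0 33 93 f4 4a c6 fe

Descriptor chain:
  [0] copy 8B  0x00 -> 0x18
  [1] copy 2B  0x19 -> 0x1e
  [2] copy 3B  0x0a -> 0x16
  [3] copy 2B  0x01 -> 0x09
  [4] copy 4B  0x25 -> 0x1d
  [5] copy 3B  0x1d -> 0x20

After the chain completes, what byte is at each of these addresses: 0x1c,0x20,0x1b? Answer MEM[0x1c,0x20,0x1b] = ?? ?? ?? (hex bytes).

[0] 0x00->0x18 len=8 : 44 83 2b a3 fd 83 dc d7
[1] 0x19->0x1e len=2 : 83 2b
[2] 0x0a->0x16 len=3 : 5e f1 38
[3] 0x01->0x09 len=2 : 83 2b
[4] 0x25->0x1d len=4 : 33 93 f4 4a
[5] 0x1d->0x20 len=3 : 33 93 f4
query mem[0x1c]=0xfd, mem[0x20]=0x33, mem[0x1b]=0xa3

MEM[0x1c,0x20,0x1b] = fd 33 a3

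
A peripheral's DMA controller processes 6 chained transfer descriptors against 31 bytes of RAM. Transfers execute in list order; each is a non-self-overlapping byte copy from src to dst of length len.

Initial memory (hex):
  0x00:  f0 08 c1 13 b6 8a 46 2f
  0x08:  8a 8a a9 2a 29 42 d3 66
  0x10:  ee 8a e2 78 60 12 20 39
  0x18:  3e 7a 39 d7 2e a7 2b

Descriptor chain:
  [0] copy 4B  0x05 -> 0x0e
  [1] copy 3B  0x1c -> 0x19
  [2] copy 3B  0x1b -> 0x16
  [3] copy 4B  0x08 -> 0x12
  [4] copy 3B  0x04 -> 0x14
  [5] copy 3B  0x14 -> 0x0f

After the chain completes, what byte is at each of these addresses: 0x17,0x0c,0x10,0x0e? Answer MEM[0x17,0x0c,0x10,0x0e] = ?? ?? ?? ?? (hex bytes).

D0: mem[0x0e..0x11] <- [8a 46 2f 8a]
D1: mem[0x19..0x1b] <- [2e a7 2b]
D2: mem[0x16..0x18] <- [2b 2e a7]
D3: mem[0x12..0x15] <- [8a 8a a9 2a]
D4: mem[0x14..0x16] <- [b6 8a 46]
D5: mem[0x0f..0x11] <- [b6 8a 46]
query mem[0x17]=0x2e, mem[0x0c]=0x29, mem[0x10]=0x8a, mem[0x0e]=0x8a

MEM[0x17,0x0c,0x10,0x0e] = 2e 29 8a 8a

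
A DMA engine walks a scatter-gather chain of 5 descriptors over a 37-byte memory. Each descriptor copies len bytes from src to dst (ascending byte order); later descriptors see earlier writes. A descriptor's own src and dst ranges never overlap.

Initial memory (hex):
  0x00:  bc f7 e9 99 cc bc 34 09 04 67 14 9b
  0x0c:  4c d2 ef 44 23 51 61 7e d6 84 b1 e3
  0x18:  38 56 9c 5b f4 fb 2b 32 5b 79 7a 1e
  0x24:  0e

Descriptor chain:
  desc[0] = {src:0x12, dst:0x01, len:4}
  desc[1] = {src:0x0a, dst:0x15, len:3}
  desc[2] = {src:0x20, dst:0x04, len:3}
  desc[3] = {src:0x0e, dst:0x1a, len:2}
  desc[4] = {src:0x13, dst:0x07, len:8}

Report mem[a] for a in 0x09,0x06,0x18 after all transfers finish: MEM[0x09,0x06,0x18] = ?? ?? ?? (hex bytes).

MEM[0x09,0x06,0x18] = 14 7a 38

#0 dst[0x01+4] := {0x61,0x7e,0xd6,0x84}
#1 dst[0x15+3] := {0x14,0x9b,0x4c}
#2 dst[0x04+3] := {0x5b,0x79,0x7a}
#3 dst[0x1a+2] := {0xef,0x44}
#4 dst[0x07+8] := {0x7e,0xd6,0x14,0x9b,0x4c,0x38,0x56,0xef}
query mem[0x09]=0x14, mem[0x06]=0x7a, mem[0x18]=0x38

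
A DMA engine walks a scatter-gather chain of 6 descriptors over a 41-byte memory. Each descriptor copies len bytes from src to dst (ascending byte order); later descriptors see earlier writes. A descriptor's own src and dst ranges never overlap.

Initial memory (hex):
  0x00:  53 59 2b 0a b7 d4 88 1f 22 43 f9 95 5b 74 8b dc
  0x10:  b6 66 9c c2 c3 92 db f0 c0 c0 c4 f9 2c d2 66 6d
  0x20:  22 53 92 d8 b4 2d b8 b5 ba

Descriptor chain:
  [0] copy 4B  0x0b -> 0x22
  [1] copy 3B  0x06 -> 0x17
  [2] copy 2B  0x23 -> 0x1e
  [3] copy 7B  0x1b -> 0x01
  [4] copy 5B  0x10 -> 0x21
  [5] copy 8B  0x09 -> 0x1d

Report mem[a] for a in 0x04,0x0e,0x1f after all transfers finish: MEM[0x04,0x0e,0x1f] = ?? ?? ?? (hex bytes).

MEM[0x04,0x0e,0x1f] = 5b 8b 95

[0] 0x0b->0x22 len=4 : 95 5b 74 8b
[1] 0x06->0x17 len=3 : 88 1f 22
[2] 0x23->0x1e len=2 : 5b 74
[3] 0x1b->0x01 len=7 : f9 2c d2 5b 74 22 53
[4] 0x10->0x21 len=5 : b6 66 9c c2 c3
[5] 0x09->0x1d len=8 : 43 f9 95 5b 74 8b dc b6
query mem[0x04]=0x5b, mem[0x0e]=0x8b, mem[0x1f]=0x95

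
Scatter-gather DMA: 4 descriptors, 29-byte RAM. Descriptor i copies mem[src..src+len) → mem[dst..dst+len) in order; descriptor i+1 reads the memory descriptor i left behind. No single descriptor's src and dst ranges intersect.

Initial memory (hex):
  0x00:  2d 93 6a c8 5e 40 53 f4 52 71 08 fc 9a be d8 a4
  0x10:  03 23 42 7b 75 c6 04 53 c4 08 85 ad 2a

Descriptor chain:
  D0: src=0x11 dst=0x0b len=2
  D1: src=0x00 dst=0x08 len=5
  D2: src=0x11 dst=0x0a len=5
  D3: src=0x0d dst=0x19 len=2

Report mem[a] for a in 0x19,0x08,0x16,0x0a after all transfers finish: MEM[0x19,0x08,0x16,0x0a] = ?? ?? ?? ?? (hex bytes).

MEM[0x19,0x08,0x16,0x0a] = 75 2d 04 23

  after D0: wrote 2B at 0x0b = 2342
  after D1: wrote 5B at 0x08 = 2d936ac85e
  after D2: wrote 5B at 0x0a = 23427b75c6
  after D3: wrote 2B at 0x19 = 75c6
query mem[0x19]=0x75, mem[0x08]=0x2d, mem[0x16]=0x04, mem[0x0a]=0x23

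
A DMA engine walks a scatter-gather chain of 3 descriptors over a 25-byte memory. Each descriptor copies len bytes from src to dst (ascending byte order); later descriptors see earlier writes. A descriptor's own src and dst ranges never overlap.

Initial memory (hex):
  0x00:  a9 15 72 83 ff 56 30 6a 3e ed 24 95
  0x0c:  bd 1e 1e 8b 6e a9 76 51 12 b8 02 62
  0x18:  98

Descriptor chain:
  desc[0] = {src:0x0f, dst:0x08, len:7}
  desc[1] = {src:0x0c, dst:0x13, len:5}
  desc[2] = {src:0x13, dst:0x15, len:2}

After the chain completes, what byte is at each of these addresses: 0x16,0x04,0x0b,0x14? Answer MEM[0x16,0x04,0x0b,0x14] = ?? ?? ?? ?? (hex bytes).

#0 dst[0x08+7] := {0x8b,0x6e,0xa9,0x76,0x51,0x12,0xb8}
#1 dst[0x13+5] := {0x51,0x12,0xb8,0x8b,0x6e}
#2 dst[0x15+2] := {0x51,0x12}
query mem[0x16]=0x12, mem[0x04]=0xff, mem[0x0b]=0x76, mem[0x14]=0x12

MEM[0x16,0x04,0x0b,0x14] = 12 ff 76 12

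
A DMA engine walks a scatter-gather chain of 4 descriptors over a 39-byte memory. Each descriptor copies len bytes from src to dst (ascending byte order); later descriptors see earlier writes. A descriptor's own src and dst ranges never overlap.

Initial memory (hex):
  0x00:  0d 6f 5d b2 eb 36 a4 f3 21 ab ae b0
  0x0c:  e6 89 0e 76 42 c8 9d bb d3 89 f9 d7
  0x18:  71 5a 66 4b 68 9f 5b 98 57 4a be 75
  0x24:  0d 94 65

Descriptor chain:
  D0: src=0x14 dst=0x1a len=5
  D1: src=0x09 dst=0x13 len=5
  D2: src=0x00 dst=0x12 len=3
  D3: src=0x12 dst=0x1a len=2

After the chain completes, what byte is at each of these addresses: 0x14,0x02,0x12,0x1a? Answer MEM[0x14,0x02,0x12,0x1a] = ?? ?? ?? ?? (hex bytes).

MEM[0x14,0x02,0x12,0x1a] = 5d 5d 0d 0d

[0] 0x14->0x1a len=5 : d3 89 f9 d7 71
[1] 0x09->0x13 len=5 : ab ae b0 e6 89
[2] 0x00->0x12 len=3 : 0d 6f 5d
[3] 0x12->0x1a len=2 : 0d 6f
query mem[0x14]=0x5d, mem[0x02]=0x5d, mem[0x12]=0x0d, mem[0x1a]=0x0d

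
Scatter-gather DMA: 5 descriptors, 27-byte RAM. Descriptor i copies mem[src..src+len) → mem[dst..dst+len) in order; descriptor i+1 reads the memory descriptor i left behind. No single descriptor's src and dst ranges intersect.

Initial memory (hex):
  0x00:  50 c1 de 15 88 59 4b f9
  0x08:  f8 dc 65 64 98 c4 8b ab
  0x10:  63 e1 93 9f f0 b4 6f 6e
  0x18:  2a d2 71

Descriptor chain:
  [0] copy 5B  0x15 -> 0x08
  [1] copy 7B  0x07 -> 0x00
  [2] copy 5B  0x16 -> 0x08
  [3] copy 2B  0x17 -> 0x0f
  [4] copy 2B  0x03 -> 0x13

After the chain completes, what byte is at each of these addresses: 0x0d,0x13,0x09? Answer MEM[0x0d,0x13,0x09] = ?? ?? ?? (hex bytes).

MEM[0x0d,0x13,0x09] = c4 6e 6e

D0: mem[0x08..0x0c] <- [b4 6f 6e 2a d2]
D1: mem[0x00..0x06] <- [f9 b4 6f 6e 2a d2 c4]
D2: mem[0x08..0x0c] <- [6f 6e 2a d2 71]
D3: mem[0x0f..0x10] <- [6e 2a]
D4: mem[0x13..0x14] <- [6e 2a]
query mem[0x0d]=0xc4, mem[0x13]=0x6e, mem[0x09]=0x6e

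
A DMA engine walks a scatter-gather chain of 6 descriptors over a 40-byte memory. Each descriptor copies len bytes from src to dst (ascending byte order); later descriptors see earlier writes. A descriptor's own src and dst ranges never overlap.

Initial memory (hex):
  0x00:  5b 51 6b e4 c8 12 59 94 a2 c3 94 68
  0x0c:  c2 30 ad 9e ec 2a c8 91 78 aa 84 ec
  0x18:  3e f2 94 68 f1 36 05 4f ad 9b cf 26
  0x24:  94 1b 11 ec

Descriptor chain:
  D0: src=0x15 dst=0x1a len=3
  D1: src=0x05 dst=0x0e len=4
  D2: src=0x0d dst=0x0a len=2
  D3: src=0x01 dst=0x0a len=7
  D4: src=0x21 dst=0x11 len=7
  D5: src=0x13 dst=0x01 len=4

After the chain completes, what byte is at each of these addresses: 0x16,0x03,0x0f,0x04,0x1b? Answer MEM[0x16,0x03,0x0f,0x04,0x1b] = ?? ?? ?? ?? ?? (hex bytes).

[0] 0x15->0x1a len=3 : aa 84 ec
[1] 0x05->0x0e len=4 : 12 59 94 a2
[2] 0x0d->0x0a len=2 : 30 12
[3] 0x01->0x0a len=7 : 51 6b e4 c8 12 59 94
[4] 0x21->0x11 len=7 : 9b cf 26 94 1b 11 ec
[5] 0x13->0x01 len=4 : 26 94 1b 11
query mem[0x16]=0x11, mem[0x03]=0x1b, mem[0x0f]=0x59, mem[0x04]=0x11, mem[0x1b]=0x84

MEM[0x16,0x03,0x0f,0x04,0x1b] = 11 1b 59 11 84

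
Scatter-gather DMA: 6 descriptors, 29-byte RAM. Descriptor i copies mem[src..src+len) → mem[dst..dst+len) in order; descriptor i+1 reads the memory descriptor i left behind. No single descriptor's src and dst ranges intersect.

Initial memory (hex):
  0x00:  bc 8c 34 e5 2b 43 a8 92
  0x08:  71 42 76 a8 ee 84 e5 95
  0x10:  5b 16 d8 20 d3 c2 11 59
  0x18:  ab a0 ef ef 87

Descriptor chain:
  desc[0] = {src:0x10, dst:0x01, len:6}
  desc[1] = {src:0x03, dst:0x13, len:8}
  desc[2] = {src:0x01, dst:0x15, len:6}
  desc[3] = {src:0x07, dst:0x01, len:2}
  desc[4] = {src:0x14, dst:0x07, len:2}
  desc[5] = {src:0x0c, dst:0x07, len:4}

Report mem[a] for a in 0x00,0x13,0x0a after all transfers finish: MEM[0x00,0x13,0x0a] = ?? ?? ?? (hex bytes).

  after D0: wrote 6B at 0x01 = 5b16d820d3c2
  after D1: wrote 8B at 0x13 = d820d3c292714276
  after D2: wrote 6B at 0x15 = 5b16d820d3c2
  after D3: wrote 2B at 0x01 = 9271
  after D4: wrote 2B at 0x07 = 205b
  after D5: wrote 4B at 0x07 = ee84e595
query mem[0x00]=0xbc, mem[0x13]=0xd8, mem[0x0a]=0x95

MEM[0x00,0x13,0x0a] = bc d8 95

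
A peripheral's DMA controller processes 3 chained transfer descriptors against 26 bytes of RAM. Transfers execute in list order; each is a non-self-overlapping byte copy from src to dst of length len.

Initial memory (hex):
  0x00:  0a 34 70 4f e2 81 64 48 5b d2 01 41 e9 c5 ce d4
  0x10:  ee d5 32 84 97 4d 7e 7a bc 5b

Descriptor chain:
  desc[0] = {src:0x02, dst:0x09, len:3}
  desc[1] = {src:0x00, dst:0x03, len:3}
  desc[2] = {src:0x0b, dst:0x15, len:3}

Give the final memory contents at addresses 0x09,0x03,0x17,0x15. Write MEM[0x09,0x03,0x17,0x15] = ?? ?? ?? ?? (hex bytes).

MEM[0x09,0x03,0x17,0x15] = 70 0a c5 e2

[0] 0x02->0x09 len=3 : 70 4f e2
[1] 0x00->0x03 len=3 : 0a 34 70
[2] 0x0b->0x15 len=3 : e2 e9 c5
query mem[0x09]=0x70, mem[0x03]=0x0a, mem[0x17]=0xc5, mem[0x15]=0xe2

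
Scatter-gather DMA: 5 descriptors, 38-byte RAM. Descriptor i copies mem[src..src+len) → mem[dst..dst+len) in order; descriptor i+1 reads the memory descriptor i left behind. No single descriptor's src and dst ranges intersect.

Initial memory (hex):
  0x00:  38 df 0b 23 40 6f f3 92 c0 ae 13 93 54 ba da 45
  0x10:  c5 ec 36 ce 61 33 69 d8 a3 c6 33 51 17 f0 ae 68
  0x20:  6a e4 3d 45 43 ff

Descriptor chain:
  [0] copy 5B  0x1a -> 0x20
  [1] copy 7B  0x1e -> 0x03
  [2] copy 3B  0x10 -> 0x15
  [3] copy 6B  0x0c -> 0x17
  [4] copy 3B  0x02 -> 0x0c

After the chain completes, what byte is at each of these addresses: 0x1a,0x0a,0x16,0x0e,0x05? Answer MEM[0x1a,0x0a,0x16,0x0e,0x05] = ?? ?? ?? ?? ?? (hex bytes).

D0: mem[0x20..0x24] <- [33 51 17 f0 ae]
D1: mem[0x03..0x09] <- [ae 68 33 51 17 f0 ae]
D2: mem[0x15..0x17] <- [c5 ec 36]
D3: mem[0x17..0x1c] <- [54 ba da 45 c5 ec]
D4: mem[0x0c..0x0e] <- [0b ae 68]
query mem[0x1a]=0x45, mem[0x0a]=0x13, mem[0x16]=0xec, mem[0x0e]=0x68, mem[0x05]=0x33

MEM[0x1a,0x0a,0x16,0x0e,0x05] = 45 13 ec 68 33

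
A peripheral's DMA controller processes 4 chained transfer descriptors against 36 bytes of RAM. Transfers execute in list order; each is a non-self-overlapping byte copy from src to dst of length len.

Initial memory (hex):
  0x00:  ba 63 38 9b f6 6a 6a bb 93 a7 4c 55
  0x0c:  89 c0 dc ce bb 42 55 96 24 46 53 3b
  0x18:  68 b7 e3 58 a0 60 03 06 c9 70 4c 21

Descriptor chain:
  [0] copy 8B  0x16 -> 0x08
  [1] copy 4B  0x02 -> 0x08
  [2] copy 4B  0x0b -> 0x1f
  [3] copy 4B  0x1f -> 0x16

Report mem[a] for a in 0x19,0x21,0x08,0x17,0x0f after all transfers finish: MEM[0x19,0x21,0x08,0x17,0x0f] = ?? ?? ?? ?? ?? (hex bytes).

D0: mem[0x08..0x0f] <- [53 3b 68 b7 e3 58 a0 60]
D1: mem[0x08..0x0b] <- [38 9b f6 6a]
D2: mem[0x1f..0x22] <- [6a e3 58 a0]
D3: mem[0x16..0x19] <- [6a e3 58 a0]
query mem[0x19]=0xa0, mem[0x21]=0x58, mem[0x08]=0x38, mem[0x17]=0xe3, mem[0x0f]=0x60

MEM[0x19,0x21,0x08,0x17,0x0f] = a0 58 38 e3 60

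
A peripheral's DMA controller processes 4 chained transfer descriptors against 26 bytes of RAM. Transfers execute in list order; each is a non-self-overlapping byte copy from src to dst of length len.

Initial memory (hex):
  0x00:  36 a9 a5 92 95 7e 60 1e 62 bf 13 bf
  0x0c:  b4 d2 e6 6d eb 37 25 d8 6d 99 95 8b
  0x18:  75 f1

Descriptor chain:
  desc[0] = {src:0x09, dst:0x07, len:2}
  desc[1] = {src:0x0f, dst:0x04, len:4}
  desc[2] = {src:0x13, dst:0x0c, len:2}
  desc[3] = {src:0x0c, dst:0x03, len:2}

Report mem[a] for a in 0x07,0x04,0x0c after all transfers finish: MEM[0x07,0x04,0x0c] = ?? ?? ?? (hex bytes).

MEM[0x07,0x04,0x0c] = 25 6d d8

[0] 0x09->0x07 len=2 : bf 13
[1] 0x0f->0x04 len=4 : 6d eb 37 25
[2] 0x13->0x0c len=2 : d8 6d
[3] 0x0c->0x03 len=2 : d8 6d
query mem[0x07]=0x25, mem[0x04]=0x6d, mem[0x0c]=0xd8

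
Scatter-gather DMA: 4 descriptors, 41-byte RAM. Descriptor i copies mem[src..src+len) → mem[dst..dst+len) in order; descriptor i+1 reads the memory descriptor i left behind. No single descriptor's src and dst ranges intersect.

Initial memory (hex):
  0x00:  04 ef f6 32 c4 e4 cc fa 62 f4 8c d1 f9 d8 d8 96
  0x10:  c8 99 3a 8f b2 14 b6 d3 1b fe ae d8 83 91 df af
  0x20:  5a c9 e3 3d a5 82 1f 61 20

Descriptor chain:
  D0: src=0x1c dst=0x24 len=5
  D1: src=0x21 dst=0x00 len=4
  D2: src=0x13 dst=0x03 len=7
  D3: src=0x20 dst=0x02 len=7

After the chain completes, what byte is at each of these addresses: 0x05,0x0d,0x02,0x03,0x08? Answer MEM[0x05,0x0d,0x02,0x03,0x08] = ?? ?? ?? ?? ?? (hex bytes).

D0: mem[0x24..0x28] <- [83 91 df af 5a]
D1: mem[0x00..0x03] <- [c9 e3 3d 83]
D2: mem[0x03..0x09] <- [8f b2 14 b6 d3 1b fe]
D3: mem[0x02..0x08] <- [5a c9 e3 3d 83 91 df]
query mem[0x05]=0x3d, mem[0x0d]=0xd8, mem[0x02]=0x5a, mem[0x03]=0xc9, mem[0x08]=0xdf

MEM[0x05,0x0d,0x02,0x03,0x08] = 3d d8 5a c9 df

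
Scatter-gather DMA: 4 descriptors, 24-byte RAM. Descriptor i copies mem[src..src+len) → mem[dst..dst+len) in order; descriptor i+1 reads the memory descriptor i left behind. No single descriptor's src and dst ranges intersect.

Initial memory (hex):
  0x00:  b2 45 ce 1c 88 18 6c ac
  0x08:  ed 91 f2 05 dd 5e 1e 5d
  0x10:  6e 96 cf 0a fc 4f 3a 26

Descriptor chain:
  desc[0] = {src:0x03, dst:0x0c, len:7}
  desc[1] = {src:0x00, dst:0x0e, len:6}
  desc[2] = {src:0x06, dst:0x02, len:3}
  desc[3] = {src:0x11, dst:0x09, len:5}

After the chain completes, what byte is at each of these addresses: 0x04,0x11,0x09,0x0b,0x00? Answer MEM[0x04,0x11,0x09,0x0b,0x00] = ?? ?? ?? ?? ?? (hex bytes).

#0 dst[0x0c+7] := {0x1c,0x88,0x18,0x6c,0xac,0xed,0x91}
#1 dst[0x0e+6] := {0xb2,0x45,0xce,0x1c,0x88,0x18}
#2 dst[0x02+3] := {0x6c,0xac,0xed}
#3 dst[0x09+5] := {0x1c,0x88,0x18,0xfc,0x4f}
query mem[0x04]=0xed, mem[0x11]=0x1c, mem[0x09]=0x1c, mem[0x0b]=0x18, mem[0x00]=0xb2

MEM[0x04,0x11,0x09,0x0b,0x00] = ed 1c 1c 18 b2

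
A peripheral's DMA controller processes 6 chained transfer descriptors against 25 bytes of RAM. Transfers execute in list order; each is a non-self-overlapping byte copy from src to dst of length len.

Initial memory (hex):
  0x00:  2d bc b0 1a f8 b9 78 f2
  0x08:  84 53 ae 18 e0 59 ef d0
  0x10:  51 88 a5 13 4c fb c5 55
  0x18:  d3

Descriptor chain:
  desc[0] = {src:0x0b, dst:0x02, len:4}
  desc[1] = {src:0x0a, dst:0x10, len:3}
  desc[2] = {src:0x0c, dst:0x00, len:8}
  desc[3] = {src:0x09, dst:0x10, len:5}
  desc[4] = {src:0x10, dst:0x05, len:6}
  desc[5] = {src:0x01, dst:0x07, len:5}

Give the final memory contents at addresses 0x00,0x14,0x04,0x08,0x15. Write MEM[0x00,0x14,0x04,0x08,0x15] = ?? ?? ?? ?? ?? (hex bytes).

D0: mem[0x02..0x05] <- [18 e0 59 ef]
D1: mem[0x10..0x12] <- [ae 18 e0]
D2: mem[0x00..0x07] <- [e0 59 ef d0 ae 18 e0 13]
D3: mem[0x10..0x14] <- [53 ae 18 e0 59]
D4: mem[0x05..0x0a] <- [53 ae 18 e0 59 fb]
D5: mem[0x07..0x0b] <- [59 ef d0 ae 53]
query mem[0x00]=0xe0, mem[0x14]=0x59, mem[0x04]=0xae, mem[0x08]=0xef, mem[0x15]=0xfb

MEM[0x00,0x14,0x04,0x08,0x15] = e0 59 ae ef fb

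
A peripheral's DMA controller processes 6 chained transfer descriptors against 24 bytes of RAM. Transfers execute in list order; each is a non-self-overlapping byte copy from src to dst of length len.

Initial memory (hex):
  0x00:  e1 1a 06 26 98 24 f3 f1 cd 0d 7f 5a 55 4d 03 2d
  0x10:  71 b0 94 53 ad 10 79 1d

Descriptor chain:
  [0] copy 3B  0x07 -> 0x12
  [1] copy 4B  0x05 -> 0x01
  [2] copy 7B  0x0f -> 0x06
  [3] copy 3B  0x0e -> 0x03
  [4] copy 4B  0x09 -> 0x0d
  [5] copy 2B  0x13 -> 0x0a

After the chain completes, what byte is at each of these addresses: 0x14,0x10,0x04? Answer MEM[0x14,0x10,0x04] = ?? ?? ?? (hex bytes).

MEM[0x14,0x10,0x04] = 0d 10 2d

#0 dst[0x12+3] := {0xf1,0xcd,0x0d}
#1 dst[0x01+4] := {0x24,0xf3,0xf1,0xcd}
#2 dst[0x06+7] := {0x2d,0x71,0xb0,0xf1,0xcd,0x0d,0x10}
#3 dst[0x03+3] := {0x03,0x2d,0x71}
#4 dst[0x0d+4] := {0xf1,0xcd,0x0d,0x10}
#5 dst[0x0a+2] := {0xcd,0x0d}
query mem[0x14]=0x0d, mem[0x10]=0x10, mem[0x04]=0x2d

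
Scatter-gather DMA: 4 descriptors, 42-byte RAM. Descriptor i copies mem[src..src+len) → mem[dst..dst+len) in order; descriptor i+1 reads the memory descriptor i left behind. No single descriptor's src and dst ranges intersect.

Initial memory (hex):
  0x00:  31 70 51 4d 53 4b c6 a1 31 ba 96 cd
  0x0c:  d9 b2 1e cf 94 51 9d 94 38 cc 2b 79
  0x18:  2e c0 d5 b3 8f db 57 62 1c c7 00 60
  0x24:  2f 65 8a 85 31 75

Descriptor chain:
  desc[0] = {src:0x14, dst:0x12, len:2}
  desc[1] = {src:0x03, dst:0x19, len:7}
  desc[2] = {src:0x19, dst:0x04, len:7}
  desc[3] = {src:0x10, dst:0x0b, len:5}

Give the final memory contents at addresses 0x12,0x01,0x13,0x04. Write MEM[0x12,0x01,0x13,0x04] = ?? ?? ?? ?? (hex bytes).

#0 dst[0x12+2] := {0x38,0xcc}
#1 dst[0x19+7] := {0x4d,0x53,0x4b,0xc6,0xa1,0x31,0xba}
#2 dst[0x04+7] := {0x4d,0x53,0x4b,0xc6,0xa1,0x31,0xba}
#3 dst[0x0b+5] := {0x94,0x51,0x38,0xcc,0x38}
query mem[0x12]=0x38, mem[0x01]=0x70, mem[0x13]=0xcc, mem[0x04]=0x4d

MEM[0x12,0x01,0x13,0x04] = 38 70 cc 4d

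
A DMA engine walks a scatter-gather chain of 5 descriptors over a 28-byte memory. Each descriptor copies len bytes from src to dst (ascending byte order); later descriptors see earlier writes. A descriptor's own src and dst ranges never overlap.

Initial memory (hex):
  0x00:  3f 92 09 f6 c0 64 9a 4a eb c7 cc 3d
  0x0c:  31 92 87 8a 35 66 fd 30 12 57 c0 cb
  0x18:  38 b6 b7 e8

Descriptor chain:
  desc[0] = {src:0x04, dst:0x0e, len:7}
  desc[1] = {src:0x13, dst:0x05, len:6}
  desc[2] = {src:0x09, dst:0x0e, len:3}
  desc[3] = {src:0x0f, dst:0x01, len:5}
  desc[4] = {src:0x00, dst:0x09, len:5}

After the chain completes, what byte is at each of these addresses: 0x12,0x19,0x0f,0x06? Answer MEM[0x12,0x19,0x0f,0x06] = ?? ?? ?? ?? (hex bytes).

MEM[0x12,0x19,0x0f,0x06] = eb b6 38 cc

D0: mem[0x0e..0x14] <- [c0 64 9a 4a eb c7 cc]
D1: mem[0x05..0x0a] <- [c7 cc 57 c0 cb 38]
D2: mem[0x0e..0x10] <- [cb 38 3d]
D3: mem[0x01..0x05] <- [38 3d 4a eb c7]
D4: mem[0x09..0x0d] <- [3f 38 3d 4a eb]
query mem[0x12]=0xeb, mem[0x19]=0xb6, mem[0x0f]=0x38, mem[0x06]=0xcc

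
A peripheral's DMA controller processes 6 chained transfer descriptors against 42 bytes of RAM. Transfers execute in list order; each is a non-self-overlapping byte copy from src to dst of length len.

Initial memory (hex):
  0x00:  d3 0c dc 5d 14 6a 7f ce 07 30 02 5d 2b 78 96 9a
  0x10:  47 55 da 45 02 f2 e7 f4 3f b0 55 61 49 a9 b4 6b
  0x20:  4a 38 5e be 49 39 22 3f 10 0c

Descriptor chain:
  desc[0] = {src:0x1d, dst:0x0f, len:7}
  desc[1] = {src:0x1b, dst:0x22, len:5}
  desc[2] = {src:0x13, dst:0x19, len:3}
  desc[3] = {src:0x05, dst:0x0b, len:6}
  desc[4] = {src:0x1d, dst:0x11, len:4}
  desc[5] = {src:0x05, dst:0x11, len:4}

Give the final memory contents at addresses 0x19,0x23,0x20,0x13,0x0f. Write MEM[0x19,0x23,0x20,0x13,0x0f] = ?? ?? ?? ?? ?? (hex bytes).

  after D0: wrote 7B at 0x0f = a9b46b4a385ebe
  after D1: wrote 5B at 0x22 = 6149a9b46b
  after D2: wrote 3B at 0x19 = 385ebe
  after D3: wrote 6B at 0x0b = 6a7fce073002
  after D4: wrote 4B at 0x11 = a9b46b4a
  after D5: wrote 4B at 0x11 = 6a7fce07
query mem[0x19]=0x38, mem[0x23]=0x49, mem[0x20]=0x4a, mem[0x13]=0xce, mem[0x0f]=0x30

MEM[0x19,0x23,0x20,0x13,0x0f] = 38 49 4a ce 30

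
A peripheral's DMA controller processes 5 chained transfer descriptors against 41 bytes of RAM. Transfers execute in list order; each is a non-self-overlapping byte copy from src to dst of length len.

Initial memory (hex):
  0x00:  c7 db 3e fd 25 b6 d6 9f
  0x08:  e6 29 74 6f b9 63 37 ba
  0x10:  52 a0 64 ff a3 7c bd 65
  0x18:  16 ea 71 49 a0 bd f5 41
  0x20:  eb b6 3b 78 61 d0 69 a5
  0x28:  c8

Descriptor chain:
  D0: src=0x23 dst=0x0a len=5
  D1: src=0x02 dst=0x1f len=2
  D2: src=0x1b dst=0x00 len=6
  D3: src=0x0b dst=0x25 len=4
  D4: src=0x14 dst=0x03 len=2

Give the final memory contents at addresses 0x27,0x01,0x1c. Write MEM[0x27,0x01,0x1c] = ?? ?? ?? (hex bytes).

D0: mem[0x0a..0x0e] <- [78 61 d0 69 a5]
D1: mem[0x1f..0x20] <- [3e fd]
D2: mem[0x00..0x05] <- [49 a0 bd f5 3e fd]
D3: mem[0x25..0x28] <- [61 d0 69 a5]
D4: mem[0x03..0x04] <- [a3 7c]
query mem[0x27]=0x69, mem[0x01]=0xa0, mem[0x1c]=0xa0

MEM[0x27,0x01,0x1c] = 69 a0 a0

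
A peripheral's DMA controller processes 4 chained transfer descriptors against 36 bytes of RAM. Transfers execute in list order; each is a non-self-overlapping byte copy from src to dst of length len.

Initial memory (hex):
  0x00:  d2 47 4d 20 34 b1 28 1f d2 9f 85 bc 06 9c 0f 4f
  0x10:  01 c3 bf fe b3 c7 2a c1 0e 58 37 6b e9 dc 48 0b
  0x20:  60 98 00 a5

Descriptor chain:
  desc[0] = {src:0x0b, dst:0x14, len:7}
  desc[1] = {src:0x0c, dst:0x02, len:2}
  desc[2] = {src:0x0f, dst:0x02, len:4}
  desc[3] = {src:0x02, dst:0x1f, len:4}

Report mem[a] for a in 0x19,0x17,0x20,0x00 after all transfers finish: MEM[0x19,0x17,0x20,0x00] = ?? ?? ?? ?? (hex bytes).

#0 dst[0x14+7] := {0xbc,0x06,0x9c,0x0f,0x4f,0x01,0xc3}
#1 dst[0x02+2] := {0x06,0x9c}
#2 dst[0x02+4] := {0x4f,0x01,0xc3,0xbf}
#3 dst[0x1f+4] := {0x4f,0x01,0xc3,0xbf}
query mem[0x19]=0x01, mem[0x17]=0x0f, mem[0x20]=0x01, mem[0x00]=0xd2

MEM[0x19,0x17,0x20,0x00] = 01 0f 01 d2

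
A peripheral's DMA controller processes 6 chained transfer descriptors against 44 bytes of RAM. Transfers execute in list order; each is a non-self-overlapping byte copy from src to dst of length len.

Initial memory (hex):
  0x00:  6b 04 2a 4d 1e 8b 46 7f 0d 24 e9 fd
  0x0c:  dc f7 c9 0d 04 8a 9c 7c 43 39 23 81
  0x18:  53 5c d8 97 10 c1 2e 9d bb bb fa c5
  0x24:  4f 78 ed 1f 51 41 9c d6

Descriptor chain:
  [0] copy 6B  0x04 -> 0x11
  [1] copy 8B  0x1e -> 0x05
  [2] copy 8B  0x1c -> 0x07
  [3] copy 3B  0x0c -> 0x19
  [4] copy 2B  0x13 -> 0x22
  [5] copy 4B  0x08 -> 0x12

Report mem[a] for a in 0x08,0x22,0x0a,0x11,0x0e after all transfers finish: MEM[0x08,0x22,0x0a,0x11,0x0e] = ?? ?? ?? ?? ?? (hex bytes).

[0] 0x04->0x11 len=6 : 1e 8b 46 7f 0d 24
[1] 0x1e->0x05 len=8 : 2e 9d bb bb fa c5 4f 78
[2] 0x1c->0x07 len=8 : 10 c1 2e 9d bb bb fa c5
[3] 0x0c->0x19 len=3 : bb fa c5
[4] 0x13->0x22 len=2 : 46 7f
[5] 0x08->0x12 len=4 : c1 2e 9d bb
query mem[0x08]=0xc1, mem[0x22]=0x46, mem[0x0a]=0x9d, mem[0x11]=0x1e, mem[0x0e]=0xc5

MEM[0x08,0x22,0x0a,0x11,0x0e] = c1 46 9d 1e c5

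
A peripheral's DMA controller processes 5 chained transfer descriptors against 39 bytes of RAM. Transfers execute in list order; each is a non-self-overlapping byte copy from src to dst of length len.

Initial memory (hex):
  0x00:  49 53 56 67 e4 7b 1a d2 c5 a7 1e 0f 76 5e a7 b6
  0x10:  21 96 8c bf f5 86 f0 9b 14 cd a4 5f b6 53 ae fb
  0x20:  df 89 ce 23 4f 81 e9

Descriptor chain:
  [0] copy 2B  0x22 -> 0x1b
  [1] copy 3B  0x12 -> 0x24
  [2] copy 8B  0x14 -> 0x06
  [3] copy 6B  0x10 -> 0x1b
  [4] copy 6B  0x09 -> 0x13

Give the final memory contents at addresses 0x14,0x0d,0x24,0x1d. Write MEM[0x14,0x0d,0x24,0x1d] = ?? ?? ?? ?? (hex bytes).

D0: mem[0x1b..0x1c] <- [ce 23]
D1: mem[0x24..0x26] <- [8c bf f5]
D2: mem[0x06..0x0d] <- [f5 86 f0 9b 14 cd a4 ce]
D3: mem[0x1b..0x20] <- [21 96 8c bf f5 86]
D4: mem[0x13..0x18] <- [9b 14 cd a4 ce a7]
query mem[0x14]=0x14, mem[0x0d]=0xce, mem[0x24]=0x8c, mem[0x1d]=0x8c

MEM[0x14,0x0d,0x24,0x1d] = 14 ce 8c 8c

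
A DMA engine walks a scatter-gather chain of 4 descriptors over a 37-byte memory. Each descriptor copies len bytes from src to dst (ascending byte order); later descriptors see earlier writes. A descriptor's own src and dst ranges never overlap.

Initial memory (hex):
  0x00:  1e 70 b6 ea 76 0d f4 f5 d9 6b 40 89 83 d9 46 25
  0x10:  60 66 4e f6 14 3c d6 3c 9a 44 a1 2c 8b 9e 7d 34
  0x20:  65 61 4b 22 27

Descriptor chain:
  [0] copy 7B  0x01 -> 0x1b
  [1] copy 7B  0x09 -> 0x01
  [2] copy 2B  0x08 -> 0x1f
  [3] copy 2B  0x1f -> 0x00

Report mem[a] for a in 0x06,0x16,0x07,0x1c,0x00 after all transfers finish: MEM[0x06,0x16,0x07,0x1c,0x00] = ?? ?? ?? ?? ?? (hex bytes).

MEM[0x06,0x16,0x07,0x1c,0x00] = 46 d6 25 b6 d9

  after D0: wrote 7B at 0x1b = 70b6ea760df4f5
  after D1: wrote 7B at 0x01 = 6b408983d94625
  after D2: wrote 2B at 0x1f = d96b
  after D3: wrote 2B at 0x00 = d96b
query mem[0x06]=0x46, mem[0x16]=0xd6, mem[0x07]=0x25, mem[0x1c]=0xb6, mem[0x00]=0xd9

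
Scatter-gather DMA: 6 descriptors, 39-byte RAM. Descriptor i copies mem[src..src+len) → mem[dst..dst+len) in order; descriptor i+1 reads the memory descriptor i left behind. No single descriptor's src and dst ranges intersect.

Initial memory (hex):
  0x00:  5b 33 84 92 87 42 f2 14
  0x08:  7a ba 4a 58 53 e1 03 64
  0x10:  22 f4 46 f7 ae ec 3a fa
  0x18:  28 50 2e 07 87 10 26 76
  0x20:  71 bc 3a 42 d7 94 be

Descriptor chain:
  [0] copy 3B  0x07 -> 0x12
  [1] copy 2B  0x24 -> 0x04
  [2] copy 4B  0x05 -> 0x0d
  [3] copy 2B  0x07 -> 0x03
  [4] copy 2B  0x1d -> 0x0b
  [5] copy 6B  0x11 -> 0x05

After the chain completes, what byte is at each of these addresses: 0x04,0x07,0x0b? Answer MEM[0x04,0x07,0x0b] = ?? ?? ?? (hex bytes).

MEM[0x04,0x07,0x0b] = 7a 7a 10

[0] 0x07->0x12 len=3 : 14 7a ba
[1] 0x24->0x04 len=2 : d7 94
[2] 0x05->0x0d len=4 : 94 f2 14 7a
[3] 0x07->0x03 len=2 : 14 7a
[4] 0x1d->0x0b len=2 : 10 26
[5] 0x11->0x05 len=6 : f4 14 7a ba ec 3a
query mem[0x04]=0x7a, mem[0x07]=0x7a, mem[0x0b]=0x10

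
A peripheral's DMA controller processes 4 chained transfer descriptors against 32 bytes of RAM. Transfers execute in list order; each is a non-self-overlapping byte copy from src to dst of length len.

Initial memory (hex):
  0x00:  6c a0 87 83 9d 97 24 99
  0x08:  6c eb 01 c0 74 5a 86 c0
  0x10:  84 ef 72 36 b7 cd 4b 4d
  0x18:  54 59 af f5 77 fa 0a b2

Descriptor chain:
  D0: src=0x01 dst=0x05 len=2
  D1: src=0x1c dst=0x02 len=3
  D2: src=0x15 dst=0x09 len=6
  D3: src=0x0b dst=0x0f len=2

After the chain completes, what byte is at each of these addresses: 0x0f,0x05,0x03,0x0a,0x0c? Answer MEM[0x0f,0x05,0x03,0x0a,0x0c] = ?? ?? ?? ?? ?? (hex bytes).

MEM[0x0f,0x05,0x03,0x0a,0x0c] = 4d a0 fa 4b 54

#0 dst[0x05+2] := {0xa0,0x87}
#1 dst[0x02+3] := {0x77,0xfa,0x0a}
#2 dst[0x09+6] := {0xcd,0x4b,0x4d,0x54,0x59,0xaf}
#3 dst[0x0f+2] := {0x4d,0x54}
query mem[0x0f]=0x4d, mem[0x05]=0xa0, mem[0x03]=0xfa, mem[0x0a]=0x4b, mem[0x0c]=0x54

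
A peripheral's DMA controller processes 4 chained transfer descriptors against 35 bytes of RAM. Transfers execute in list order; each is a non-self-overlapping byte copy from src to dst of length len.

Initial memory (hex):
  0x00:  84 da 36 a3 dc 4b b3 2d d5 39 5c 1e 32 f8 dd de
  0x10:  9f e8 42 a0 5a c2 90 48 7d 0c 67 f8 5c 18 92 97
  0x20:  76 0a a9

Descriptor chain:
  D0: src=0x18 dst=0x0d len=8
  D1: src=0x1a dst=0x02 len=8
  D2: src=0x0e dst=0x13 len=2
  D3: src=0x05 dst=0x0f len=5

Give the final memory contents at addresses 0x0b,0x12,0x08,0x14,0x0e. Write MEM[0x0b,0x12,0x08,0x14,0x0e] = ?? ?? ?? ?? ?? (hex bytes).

[0] 0x18->0x0d len=8 : 7d 0c 67 f8 5c 18 92 97
[1] 0x1a->0x02 len=8 : 67 f8 5c 18 92 97 76 0a
[2] 0x0e->0x13 len=2 : 0c 67
[3] 0x05->0x0f len=5 : 18 92 97 76 0a
query mem[0x0b]=0x1e, mem[0x12]=0x76, mem[0x08]=0x76, mem[0x14]=0x67, mem[0x0e]=0x0c

MEM[0x0b,0x12,0x08,0x14,0x0e] = 1e 76 76 67 0c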